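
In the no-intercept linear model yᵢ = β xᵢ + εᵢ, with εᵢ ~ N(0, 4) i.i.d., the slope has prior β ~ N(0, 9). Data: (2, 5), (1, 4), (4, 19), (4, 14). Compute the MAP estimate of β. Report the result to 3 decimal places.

log p(β | y) = −Σ(yᵢ − βxᵢ)²/(2·4) − β²/(2·9) + const.
Setting the derivative to zero: Σxᵢ(yᵢ − βxᵢ)/4 − β/9 = 0, so β = Σxᵢyᵢ / (Σxᵢ² + σ²/τ²).
Σxᵢyᵢ = 2·5 + 1·4 + 4·19 + 4·14 = 146; Σxᵢ² = 37; σ²/τ² = 4/9.
β̂_MAP = 146 / (37 + 4/9) = 146/(337/9) = 1314/337 ≈ 3.899.

β̂_MAP = 3.899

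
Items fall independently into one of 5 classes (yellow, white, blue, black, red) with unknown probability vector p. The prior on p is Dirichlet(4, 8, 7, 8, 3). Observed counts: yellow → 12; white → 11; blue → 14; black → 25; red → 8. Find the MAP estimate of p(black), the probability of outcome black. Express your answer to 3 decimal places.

MAP estimate of p(black) = 0.337

The posterior is Dirichlet(αᵢ + nᵢ) = Dirichlet(16, 19, 21, 33, 11).
For a Dirichlet(a₁,…,a_K) with all aᵢ > 1, the mode has j-th component (aⱼ − 1)/(Σaᵢ − K).
Here Σaᵢ = 100 and K = 5, so p(black) = (33 − 1)/(100 − 5) = 32/95 ≈ 0.337.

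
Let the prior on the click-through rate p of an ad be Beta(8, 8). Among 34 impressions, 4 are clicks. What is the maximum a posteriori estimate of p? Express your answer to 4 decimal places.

Prior: Beta(8, 8).
Data: 4 successes in 34 trials. The binomial likelihood contributes p^4(1−p)^30, so the posterior is Beta(8+4, 8+30) = Beta(12, 38).
For Beta(a, b) with a, b > 1 the mode is (a−1)/(a+b−2) = 11/48 ≈ 0.2292.

p̂_MAP = 0.2292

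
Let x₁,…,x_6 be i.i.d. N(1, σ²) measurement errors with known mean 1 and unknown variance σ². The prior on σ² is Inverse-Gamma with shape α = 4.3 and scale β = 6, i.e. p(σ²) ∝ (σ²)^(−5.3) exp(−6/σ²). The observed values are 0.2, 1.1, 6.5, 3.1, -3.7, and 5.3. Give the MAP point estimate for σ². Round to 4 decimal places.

σ̂²_MAP = 5.2946

Sum of squared deviations about the known mean: SS = (0.2−1)² + (1.1−1)² + (6.5−1)² + (3.1−1)² + (-3.7−1)² + (5.3−1)² = 75.89.
The Normal likelihood contributes (σ²)^(−n/2) exp(−SS/(2σ²)), so the posterior is Inverse-Gamma(α + n/2, β + SS/2) = Inverse-Gamma(7.3, 43.945).
The mode of Inverse-Gamma(a, b) is b/(a+1) = 43.945/8.3 ≈ 5.2946.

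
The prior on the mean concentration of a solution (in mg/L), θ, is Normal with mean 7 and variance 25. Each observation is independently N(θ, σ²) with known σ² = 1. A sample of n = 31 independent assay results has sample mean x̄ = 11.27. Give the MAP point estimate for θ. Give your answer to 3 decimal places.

θ̂_MAP = 11.264

n = 31, x̄ = 11.27.
For a Normal prior and Normal likelihood with known variance, the posterior is Normal; its mode equals its mean, the precision-weighted average.
Prior precision 1/σ₀² = 1/25 = 0.04; data precision n/σ² = 31/1 = 31.
θ̂ = (0.04·7 + 31·11.27) / (0.04 + 31) = 349.65/31.04 = 34965/3104 ≈ 11.264.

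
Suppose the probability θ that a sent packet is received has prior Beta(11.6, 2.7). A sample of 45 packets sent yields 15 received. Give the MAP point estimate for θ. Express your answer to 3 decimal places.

Prior: Beta(11.6, 2.7).
Data: 15 successes in 45 trials. The binomial likelihood contributes θ^15(1−θ)^30, so the posterior is Beta(11.6+15, 2.7+30) = Beta(26.6, 32.7).
For Beta(a, b) with a, b > 1 the mode is (a−1)/(a+b−2) = 25.6/57.3 ≈ 0.447.

θ̂_MAP = 0.447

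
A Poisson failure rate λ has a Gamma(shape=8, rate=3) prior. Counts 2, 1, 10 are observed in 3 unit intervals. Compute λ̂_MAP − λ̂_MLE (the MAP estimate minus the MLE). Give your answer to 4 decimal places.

Σxᵢ = 13. Posterior is Gamma(21, 6); MAP = (21−1)/6 = 20/6 ≈ 3.33333.
MLE = x̄ = 13/3 ≈ 4.33333.
Difference = 20/6 − 13/3 = -1 ≈ -1.0000.

MAP − MLE = -1.0000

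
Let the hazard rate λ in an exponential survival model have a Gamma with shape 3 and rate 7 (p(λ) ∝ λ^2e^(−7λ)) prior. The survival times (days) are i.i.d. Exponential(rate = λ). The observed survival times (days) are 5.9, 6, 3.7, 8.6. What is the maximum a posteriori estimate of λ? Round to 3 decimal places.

The Exponential(rate=λ) likelihood is ∝ λ^n e^(−λΣtᵢ). Here n = 4 and Σtᵢ = 5.9 + 6 + 3.7 + 8.6 = 24.2.
Posterior ∝ λ^2e^(−7λ) · λ^4e^(−24.2λ) = λ^6e^(−31.2λ), i.e. Gamma(7, 31.2).
Mode = (a−1)/b = 6/31.2 ≈ 0.192.

λ̂_MAP = 0.192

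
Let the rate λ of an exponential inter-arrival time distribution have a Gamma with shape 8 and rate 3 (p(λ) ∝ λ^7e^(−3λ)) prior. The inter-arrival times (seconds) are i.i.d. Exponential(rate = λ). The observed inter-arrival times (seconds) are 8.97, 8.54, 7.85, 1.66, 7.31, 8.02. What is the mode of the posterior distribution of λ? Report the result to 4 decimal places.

λ̂_MAP = 0.2867

The Exponential(rate=λ) likelihood is ∝ λ^n e^(−λΣtᵢ). Here n = 6 and Σtᵢ = 8.97 + 8.54 + 7.85 + 1.66 + 7.31 + 8.02 = 42.35.
Posterior ∝ λ^7e^(−3λ) · λ^6e^(−42.35λ) = λ^13e^(−45.35λ), i.e. Gamma(14, 45.35).
Mode = (a−1)/b = 13/45.35 ≈ 0.2867.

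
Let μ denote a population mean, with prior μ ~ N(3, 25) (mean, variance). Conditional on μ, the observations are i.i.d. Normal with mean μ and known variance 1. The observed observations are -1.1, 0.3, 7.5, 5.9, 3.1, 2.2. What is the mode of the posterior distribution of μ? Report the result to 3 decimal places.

μ̂_MAP = 2.983

n = 6; x̄ = ((-1.1) + 0.3 + 7.5 + 5.9 + 3.1 + 2.2)/6 = 17.9/6 = 179/60 ≈ 2.9833.
For a Normal prior and Normal likelihood with known variance, the posterior is Normal; its mode equals its mean, the precision-weighted average.
Prior precision 1/σ₀² = 1/25 = 0.04; data precision n/σ² = 6/1 = 6.
μ̂ = (0.04·3 + 6·(179/60)) / (0.04 + 6) = 18.02/6.04 = 901/302 ≈ 2.983.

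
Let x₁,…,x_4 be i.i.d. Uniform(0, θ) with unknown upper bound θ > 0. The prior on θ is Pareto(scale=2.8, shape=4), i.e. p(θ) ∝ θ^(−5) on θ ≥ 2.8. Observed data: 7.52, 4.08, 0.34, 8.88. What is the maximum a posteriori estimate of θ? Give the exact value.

θ̂_MAP = 8.88

The Uniform(0, θ) likelihood is θ^(−n) for θ ≥ max(xᵢ), zero otherwise. Here max(xᵢ) = 8.88.
Posterior ∝ θ^(−5) · θ^(−4) = θ^(−9) on θ ≥ max(2.8, 8.88) = 8.88.
This density is strictly decreasing in θ, so the posterior mode lies at the lower boundary of the support.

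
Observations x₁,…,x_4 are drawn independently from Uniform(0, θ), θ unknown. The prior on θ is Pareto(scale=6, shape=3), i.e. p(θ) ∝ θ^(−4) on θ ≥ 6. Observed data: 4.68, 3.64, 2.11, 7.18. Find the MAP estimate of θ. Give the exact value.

θ̂_MAP = 7.18

The Uniform(0, θ) likelihood is θ^(−n) for θ ≥ max(xᵢ), zero otherwise. Here max(xᵢ) = 7.18.
Posterior ∝ θ^(−4) · θ^(−4) = θ^(−8) on θ ≥ max(6, 7.18) = 7.18.
This density is strictly decreasing in θ, so the posterior mode lies at the lower boundary of the support.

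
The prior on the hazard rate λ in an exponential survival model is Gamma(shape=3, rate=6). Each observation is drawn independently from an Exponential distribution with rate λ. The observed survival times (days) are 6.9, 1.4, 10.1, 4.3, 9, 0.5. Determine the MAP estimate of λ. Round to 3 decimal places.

λ̂_MAP = 0.209

The Exponential(rate=λ) likelihood is ∝ λ^n e^(−λΣtᵢ). Here n = 6 and Σtᵢ = 6.9 + 1.4 + 10.1 + 4.3 + 9 + 0.5 = 32.2.
Posterior ∝ λ^2e^(−6λ) · λ^6e^(−32.2λ) = λ^8e^(−38.2λ), i.e. Gamma(9, 38.2).
Mode = (a−1)/b = 8/38.2 ≈ 0.209.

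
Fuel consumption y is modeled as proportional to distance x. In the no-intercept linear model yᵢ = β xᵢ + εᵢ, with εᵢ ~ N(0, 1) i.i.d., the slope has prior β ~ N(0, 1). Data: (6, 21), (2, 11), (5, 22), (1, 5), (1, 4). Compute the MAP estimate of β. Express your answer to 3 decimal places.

β̂_MAP = 3.926

log p(β | y) = −Σ(yᵢ − βxᵢ)²/(2·1) − β²/(2·1) + const.
Setting the derivative to zero: Σxᵢ(yᵢ − βxᵢ)/1 − β/1 = 0, so β = Σxᵢyᵢ / (Σxᵢ² + σ²/τ²).
Σxᵢyᵢ = 6·21 + 2·11 + 5·22 + 1·5 + 1·4 = 267; Σxᵢ² = 67; σ²/τ² = 1.
β̂_MAP = 267 / (67 + 1) = 267/68 ≈ 3.926.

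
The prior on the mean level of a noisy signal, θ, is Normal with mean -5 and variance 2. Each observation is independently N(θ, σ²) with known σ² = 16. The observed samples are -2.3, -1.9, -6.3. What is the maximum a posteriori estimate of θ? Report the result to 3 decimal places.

θ̂_MAP = -4.591

n = 3; x̄ = ((-2.3) + (-1.9) + (-6.3))/3 = -10.5/3 = -3.5.
For a Normal prior and Normal likelihood with known variance, the posterior is Normal; its mode equals its mean, the precision-weighted average.
Prior precision 1/σ₀² = 1/2 = 0.5; data precision n/σ² = 3/16 = 0.1875.
θ̂ = (0.5·(-5) + 0.1875·(-3.5)) / (0.5 + 0.1875) = (-3.15625)/0.6875 = -101/22 ≈ -4.591.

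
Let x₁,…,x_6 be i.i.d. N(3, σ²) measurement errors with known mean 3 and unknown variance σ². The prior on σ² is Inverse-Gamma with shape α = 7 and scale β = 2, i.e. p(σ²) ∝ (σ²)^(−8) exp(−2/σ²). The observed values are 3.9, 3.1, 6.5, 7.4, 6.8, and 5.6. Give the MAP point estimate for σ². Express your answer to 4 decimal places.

σ̂²_MAP = 2.6195

Sum of squared deviations about the known mean: SS = (3.9−3)² + (3.1−3)² + (6.5−3)² + (7.4−3)² + (6.8−3)² + (5.6−3)² = 53.63.
The Normal likelihood contributes (σ²)^(−n/2) exp(−SS/(2σ²)), so the posterior is Inverse-Gamma(α + n/2, β + SS/2) = Inverse-Gamma(10, 28.815).
The mode of Inverse-Gamma(a, b) is b/(a+1) = 28.815/11 ≈ 2.6195.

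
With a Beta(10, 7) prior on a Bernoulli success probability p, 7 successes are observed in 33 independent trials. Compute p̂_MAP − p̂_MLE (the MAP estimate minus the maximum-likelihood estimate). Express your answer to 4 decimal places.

MAP − MLE = 0.1212

Posterior is Beta(17, 33); MAP = (17−1)/(50−2) = 16/48 ≈ 0.33333.
MLE ignores the prior: p̂_MLE = k/n = 7/33 ≈ 0.21212.
Difference = 16/48 − 7/33 = 4/33 ≈ 0.1212.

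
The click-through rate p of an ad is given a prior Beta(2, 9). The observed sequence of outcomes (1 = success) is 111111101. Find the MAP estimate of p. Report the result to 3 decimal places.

p̂_MAP = 0.500

Prior: Beta(2, 9).
Data: 8 successes in 9 trials (from the sequence). The binomial likelihood contributes p^8(1−p)^1, so the posterior is Beta(2+8, 9+1) = Beta(10, 10).
For Beta(a, b) with a, b > 1 the mode is (a−1)/(a+b−2) = 9/18 ≈ 0.500.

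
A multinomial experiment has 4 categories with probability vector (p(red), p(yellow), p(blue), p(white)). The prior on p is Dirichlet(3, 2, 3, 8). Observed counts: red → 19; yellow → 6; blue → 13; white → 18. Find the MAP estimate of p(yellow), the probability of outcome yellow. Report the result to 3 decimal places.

MAP estimate of p(yellow) = 0.103

The posterior is Dirichlet(αᵢ + nᵢ) = Dirichlet(22, 8, 16, 26).
For a Dirichlet(a₁,…,a_K) with all aᵢ > 1, the mode has j-th component (aⱼ − 1)/(Σaᵢ − K).
Here Σaᵢ = 72 and K = 4, so p(yellow) = (8 − 1)/(72 − 4) = 7/68 ≈ 0.103.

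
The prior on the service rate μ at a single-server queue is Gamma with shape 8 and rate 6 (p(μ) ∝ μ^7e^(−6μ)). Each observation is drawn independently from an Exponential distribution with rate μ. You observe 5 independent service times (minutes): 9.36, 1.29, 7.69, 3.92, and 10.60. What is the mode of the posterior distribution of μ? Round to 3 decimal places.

μ̂_MAP = 0.309

The Exponential(rate=μ) likelihood is ∝ μ^n e^(−μΣtᵢ). Here n = 5 and Σtᵢ = 9.36 + 1.29 + 7.69 + 3.92 + 10.60 = 32.86.
Posterior ∝ μ^7e^(−6μ) · μ^5e^(−32.86μ) = μ^12e^(−38.86μ), i.e. Gamma(13, 38.86).
Mode = (a−1)/b = 12/38.86 ≈ 0.309.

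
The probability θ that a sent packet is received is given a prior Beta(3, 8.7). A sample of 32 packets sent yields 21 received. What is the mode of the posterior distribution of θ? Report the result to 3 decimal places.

Prior: Beta(3, 8.7).
Data: 21 successes in 32 trials. The binomial likelihood contributes θ^21(1−θ)^11, so the posterior is Beta(3+21, 8.7+11) = Beta(24, 19.7).
For Beta(a, b) with a, b > 1 the mode is (a−1)/(a+b−2) = 23/41.7 ≈ 0.552.

θ̂_MAP = 0.552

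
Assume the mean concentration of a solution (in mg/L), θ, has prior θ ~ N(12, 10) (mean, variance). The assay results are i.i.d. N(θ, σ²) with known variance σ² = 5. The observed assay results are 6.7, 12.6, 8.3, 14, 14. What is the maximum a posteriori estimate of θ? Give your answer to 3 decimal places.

n = 5; x̄ = (6.7 + 12.6 + 8.3 + 14 + 14)/5 = 55.6/5 = 11.12.
For a Normal prior and Normal likelihood with known variance, the posterior is Normal; its mode equals its mean, the precision-weighted average.
Prior precision 1/σ₀² = 1/10 = 0.1; data precision n/σ² = 5/5 = 1.
θ̂ = (0.1·12 + 1·11.12) / (0.1 + 1) = 12.32/1.1 = 11.200.

θ̂_MAP = 11.200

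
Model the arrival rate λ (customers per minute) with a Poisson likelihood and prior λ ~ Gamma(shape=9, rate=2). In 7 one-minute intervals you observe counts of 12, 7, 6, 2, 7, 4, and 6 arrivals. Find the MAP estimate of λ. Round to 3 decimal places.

λ̂_MAP = 5.778

Σxᵢ = 12+7+6+2+7+4+6 = 44, with n = 7.
Posterior ∝ λ^8e^(−2λ) · λ^44e^(−7λ) = λ^52e^(−9λ), i.e. Gamma(shape=53, rate=9).
The mode of a Gamma(a, b) with a ≥ 1 (shape–rate) is (a−1)/b = 52/9 ≈ 5.778.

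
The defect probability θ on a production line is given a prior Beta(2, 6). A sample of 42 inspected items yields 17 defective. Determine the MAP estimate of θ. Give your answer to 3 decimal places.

θ̂_MAP = 0.375

Prior: Beta(2, 6).
Data: 17 successes in 42 trials. The binomial likelihood contributes θ^17(1−θ)^25, so the posterior is Beta(2+17, 6+25) = Beta(19, 31).
For Beta(a, b) with a, b > 1 the mode is (a−1)/(a+b−2) = 18/48 ≈ 0.375.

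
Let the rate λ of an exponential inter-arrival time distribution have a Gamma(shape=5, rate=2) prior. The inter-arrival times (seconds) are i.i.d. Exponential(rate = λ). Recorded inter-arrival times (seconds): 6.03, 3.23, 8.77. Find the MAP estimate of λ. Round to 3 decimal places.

λ̂_MAP = 0.349

The Exponential(rate=λ) likelihood is ∝ λ^n e^(−λΣtᵢ). Here n = 3 and Σtᵢ = 6.03 + 3.23 + 8.77 = 18.03.
Posterior ∝ λ^4e^(−2λ) · λ^3e^(−18.03λ) = λ^7e^(−20.03λ), i.e. Gamma(8, 20.03).
Mode = (a−1)/b = 7/20.03 ≈ 0.349.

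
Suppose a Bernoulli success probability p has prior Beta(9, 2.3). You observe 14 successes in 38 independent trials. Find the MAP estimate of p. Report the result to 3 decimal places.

Prior: Beta(9, 2.3).
Data: 14 successes in 38 trials. The binomial likelihood contributes p^14(1−p)^24, so the posterior is Beta(9+14, 2.3+24) = Beta(23, 26.3).
For Beta(a, b) with a, b > 1 the mode is (a−1)/(a+b−2) = 22/47.3 ≈ 0.465.

p̂_MAP = 0.465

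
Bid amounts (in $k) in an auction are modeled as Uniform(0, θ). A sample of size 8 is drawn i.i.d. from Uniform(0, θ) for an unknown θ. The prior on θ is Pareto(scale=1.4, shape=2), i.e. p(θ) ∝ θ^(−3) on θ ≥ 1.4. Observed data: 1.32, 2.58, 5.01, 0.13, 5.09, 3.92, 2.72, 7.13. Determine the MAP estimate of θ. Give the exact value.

θ̂_MAP = 7.13

The Uniform(0, θ) likelihood is θ^(−n) for θ ≥ max(xᵢ), zero otherwise. Here max(xᵢ) = 7.13.
Posterior ∝ θ^(−3) · θ^(−8) = θ^(−11) on θ ≥ max(1.4, 7.13) = 7.13.
This density is strictly decreasing in θ, so the posterior mode lies at the lower boundary of the support.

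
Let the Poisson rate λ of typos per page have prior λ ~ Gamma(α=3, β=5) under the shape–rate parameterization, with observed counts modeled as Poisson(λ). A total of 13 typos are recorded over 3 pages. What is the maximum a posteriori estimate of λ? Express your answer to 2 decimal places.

Σxᵢ = 13, n = 3.
Posterior ∝ λ^2e^(−5λ) · λ^13e^(−3λ) = λ^15e^(−8λ), i.e. Gamma(shape=16, rate=8).
The mode of a Gamma(a, b) with a ≥ 1 (shape–rate) is (a−1)/b = 15/8 ≈ 1.88.

λ̂_MAP = 1.88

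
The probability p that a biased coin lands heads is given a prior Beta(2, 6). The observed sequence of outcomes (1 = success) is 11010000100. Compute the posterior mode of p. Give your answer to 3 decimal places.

Prior: Beta(2, 6).
Data: 4 successes in 11 trials (from the sequence). The binomial likelihood contributes p^4(1−p)^7, so the posterior is Beta(2+4, 6+7) = Beta(6, 13).
For Beta(a, b) with a, b > 1 the mode is (a−1)/(a+b−2) = 5/17 ≈ 0.294.

p̂_MAP = 0.294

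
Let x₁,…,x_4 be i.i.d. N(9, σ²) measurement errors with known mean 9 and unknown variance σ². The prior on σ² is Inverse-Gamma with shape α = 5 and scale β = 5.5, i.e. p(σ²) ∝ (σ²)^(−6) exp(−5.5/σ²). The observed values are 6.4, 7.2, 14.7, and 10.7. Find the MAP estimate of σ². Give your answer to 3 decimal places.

σ̂²_MAP = 3.524

Sum of squared deviations about the known mean: SS = (6.4−9)² + (7.2−9)² + (14.7−9)² + (10.7−9)² = 45.38.
The Normal likelihood contributes (σ²)^(−n/2) exp(−SS/(2σ²)), so the posterior is Inverse-Gamma(α + n/2, β + SS/2) = Inverse-Gamma(7, 28.19).
The mode of Inverse-Gamma(a, b) is b/(a+1) = 28.19/8 ≈ 3.524.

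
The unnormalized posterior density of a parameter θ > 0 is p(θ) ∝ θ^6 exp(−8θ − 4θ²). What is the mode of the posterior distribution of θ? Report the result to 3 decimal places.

ℓ'(θ) = 6/θ − 8 − 8θ. Setting this to zero and multiplying by θ: 8θ² + 8θ − 6 = 0.
θ = (−8 + √(8² + 4·8·6)) / (2·8) = (−8 + √256) / 16 = (−8 + 16)/16 = 1/2.
ℓ''(θ) = −6/θ² − 8 < 0, confirming a maximum.

θ̂_MAP = 0.500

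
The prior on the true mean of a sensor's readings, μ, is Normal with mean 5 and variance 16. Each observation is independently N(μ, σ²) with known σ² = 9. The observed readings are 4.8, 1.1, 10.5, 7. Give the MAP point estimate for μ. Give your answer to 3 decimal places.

μ̂_MAP = 5.745

n = 4; x̄ = (4.8 + 1.1 + 10.5 + 7)/4 = 23.4/4 = 5.85.
For a Normal prior and Normal likelihood with known variance, the posterior is Normal; its mode equals its mean, the precision-weighted average.
Prior precision 1/σ₀² = 1/16 = 0.0625; data precision n/σ² = 4/9.
μ̂ = (0.0625·5 + (4/9)·5.85) / (0.0625 + 4/9) = 2.9125/(73/144) = 2097/365 ≈ 5.745.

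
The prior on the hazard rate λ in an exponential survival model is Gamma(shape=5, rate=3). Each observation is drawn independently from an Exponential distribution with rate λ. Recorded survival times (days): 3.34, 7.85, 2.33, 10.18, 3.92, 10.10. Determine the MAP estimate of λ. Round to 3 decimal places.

The Exponential(rate=λ) likelihood is ∝ λ^n e^(−λΣtᵢ). Here n = 6 and Σtᵢ = 3.34 + 7.85 + 2.33 + 10.18 + 3.92 + 10.10 = 37.72.
Posterior ∝ λ^4e^(−3λ) · λ^6e^(−37.72λ) = λ^10e^(−40.72λ), i.e. Gamma(11, 40.72).
Mode = (a−1)/b = 10/40.72 ≈ 0.246.

λ̂_MAP = 0.246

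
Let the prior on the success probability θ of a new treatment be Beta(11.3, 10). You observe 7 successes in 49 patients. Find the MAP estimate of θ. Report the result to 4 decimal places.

θ̂_MAP = 0.2533

Prior: Beta(11.3, 10).
Data: 7 successes in 49 trials. The binomial likelihood contributes θ^7(1−θ)^42, so the posterior is Beta(11.3+7, 10+42) = Beta(18.3, 52).
For Beta(a, b) with a, b > 1 the mode is (a−1)/(a+b−2) = 17.3/68.3 ≈ 0.2533.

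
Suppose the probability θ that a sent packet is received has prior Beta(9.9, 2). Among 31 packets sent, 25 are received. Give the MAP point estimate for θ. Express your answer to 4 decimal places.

Prior: Beta(9.9, 2).
Data: 25 successes in 31 trials. The binomial likelihood contributes θ^25(1−θ)^6, so the posterior is Beta(9.9+25, 2+6) = Beta(34.9, 8).
For Beta(a, b) with a, b > 1 the mode is (a−1)/(a+b−2) = 33.9/40.9 ≈ 0.8289.

θ̂_MAP = 0.8289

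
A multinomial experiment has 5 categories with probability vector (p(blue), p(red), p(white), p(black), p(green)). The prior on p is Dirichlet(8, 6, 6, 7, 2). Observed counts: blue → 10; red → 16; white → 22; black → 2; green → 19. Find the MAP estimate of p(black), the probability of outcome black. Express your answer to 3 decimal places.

MAP estimate of p(black) = 0.086

The posterior is Dirichlet(αᵢ + nᵢ) = Dirichlet(18, 22, 28, 9, 21).
For a Dirichlet(a₁,…,a_K) with all aᵢ > 1, the mode has j-th component (aⱼ − 1)/(Σaᵢ − K).
Here Σaᵢ = 98 and K = 5, so p(black) = (9 − 1)/(98 − 5) = 8/93 ≈ 0.086.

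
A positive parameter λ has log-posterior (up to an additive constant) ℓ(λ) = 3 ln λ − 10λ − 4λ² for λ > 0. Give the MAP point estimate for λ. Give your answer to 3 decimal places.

ℓ'(λ) = 3/λ − 10 − 8λ. Setting this to zero and multiplying by λ: 8λ² + 10λ − 3 = 0.
λ = (−10 + √(10² + 4·8·3)) / (2·8) = (−10 + √196) / 16 = (−10 + 14)/16 = 1/4.
ℓ''(λ) = −3/λ² − 8 < 0, confirming a maximum.

λ̂_MAP = 0.250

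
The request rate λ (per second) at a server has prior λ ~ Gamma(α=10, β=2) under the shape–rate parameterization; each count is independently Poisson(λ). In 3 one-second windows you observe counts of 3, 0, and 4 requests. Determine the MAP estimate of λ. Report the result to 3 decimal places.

λ̂_MAP = 3.200

Σxᵢ = 3+0+4 = 7, with n = 3.
Posterior ∝ λ^9e^(−2λ) · λ^7e^(−3λ) = λ^16e^(−5λ), i.e. Gamma(shape=17, rate=5).
The mode of a Gamma(a, b) with a ≥ 1 (shape–rate) is (a−1)/b = 16/5 ≈ 3.200.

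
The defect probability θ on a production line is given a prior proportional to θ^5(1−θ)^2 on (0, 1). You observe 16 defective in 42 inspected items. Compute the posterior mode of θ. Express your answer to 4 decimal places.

θ̂_MAP = 0.4286

The prior density ∝ θ^5(1−θ)^2 is the kernel of Beta(6, 3).
Data: 16 successes in 42 trials. The binomial likelihood contributes θ^16(1−θ)^26, so the posterior is Beta(6+16, 3+26) = Beta(22, 29).
For Beta(a, b) with a, b > 1 the mode is (a−1)/(a+b−2) = 21/49 ≈ 0.4286.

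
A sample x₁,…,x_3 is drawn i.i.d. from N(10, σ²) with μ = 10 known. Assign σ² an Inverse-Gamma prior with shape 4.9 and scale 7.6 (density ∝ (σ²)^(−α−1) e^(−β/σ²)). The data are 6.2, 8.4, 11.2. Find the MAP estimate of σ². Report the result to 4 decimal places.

σ̂²_MAP = 2.2730

Sum of squared deviations about the known mean: SS = (6.2−10)² + (8.4−10)² + (11.2−10)² = 18.44.
The Normal likelihood contributes (σ²)^(−n/2) exp(−SS/(2σ²)), so the posterior is Inverse-Gamma(α + n/2, β + SS/2) = Inverse-Gamma(6.4, 16.82).
The mode of Inverse-Gamma(a, b) is b/(a+1) = 16.82/7.4 ≈ 2.2730.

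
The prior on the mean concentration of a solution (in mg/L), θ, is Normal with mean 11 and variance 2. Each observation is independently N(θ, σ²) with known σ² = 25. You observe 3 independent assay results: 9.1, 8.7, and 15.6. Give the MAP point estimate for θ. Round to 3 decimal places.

n = 3; x̄ = (9.1 + 8.7 + 15.6)/3 = 33.4/3 = 167/15 ≈ 11.1333.
For a Normal prior and Normal likelihood with known variance, the posterior is Normal; its mode equals its mean, the precision-weighted average.
Prior precision 1/σ₀² = 1/2 = 0.5; data precision n/σ² = 3/25 = 0.12.
θ̂ = (0.5·11 + 0.12·(167/15)) / (0.5 + 0.12) = 6.836/0.62 = 1709/155 ≈ 11.026.

θ̂_MAP = 11.026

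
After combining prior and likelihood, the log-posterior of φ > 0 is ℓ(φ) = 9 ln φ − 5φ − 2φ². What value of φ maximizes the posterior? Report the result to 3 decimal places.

φ̂_MAP = 1.000

ℓ'(φ) = 9/φ − 5 − 4φ. Setting this to zero and multiplying by φ: 4φ² + 5φ − 9 = 0.
φ = (−5 + √(5² + 4·4·9)) / (2·4) = (−5 + √169) / 8 = (−5 + 13)/8 = 1.
ℓ''(φ) = −9/φ² − 4 < 0, confirming a maximum.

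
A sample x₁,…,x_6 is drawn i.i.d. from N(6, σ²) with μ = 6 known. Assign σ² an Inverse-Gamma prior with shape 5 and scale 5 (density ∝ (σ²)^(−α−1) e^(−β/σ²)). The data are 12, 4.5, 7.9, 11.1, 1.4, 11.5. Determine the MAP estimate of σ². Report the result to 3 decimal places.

σ̂²_MAP = 7.182

Sum of squared deviations about the known mean: SS = (12−6)² + (4.5−6)² + (7.9−6)² + (11.1−6)² + (1.4−6)² + (11.5−6)² = 119.28.
The Normal likelihood contributes (σ²)^(−n/2) exp(−SS/(2σ²)), so the posterior is Inverse-Gamma(α + n/2, β + SS/2) = Inverse-Gamma(8, 64.64).
The mode of Inverse-Gamma(a, b) is b/(a+1) = 64.64/9 ≈ 7.182.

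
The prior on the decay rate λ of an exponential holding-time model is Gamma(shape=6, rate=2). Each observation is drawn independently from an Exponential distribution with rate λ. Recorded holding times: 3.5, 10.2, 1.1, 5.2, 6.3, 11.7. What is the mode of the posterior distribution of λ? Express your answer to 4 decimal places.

λ̂_MAP = 0.2750

The Exponential(rate=λ) likelihood is ∝ λ^n e^(−λΣtᵢ). Here n = 6 and Σtᵢ = 3.5 + 10.2 + 1.1 + 5.2 + 6.3 + 11.7 = 38.
Posterior ∝ λ^5e^(−2λ) · λ^6e^(−38λ) = λ^11e^(−40λ), i.e. Gamma(12, 40).
Mode = (a−1)/b = 11/40 ≈ 0.2750.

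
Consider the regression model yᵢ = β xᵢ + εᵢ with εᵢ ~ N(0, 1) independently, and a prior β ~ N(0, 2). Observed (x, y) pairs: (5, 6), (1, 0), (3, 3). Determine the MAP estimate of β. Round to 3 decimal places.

β̂_MAP = 1.099

log p(β | y) = −Σ(yᵢ − βxᵢ)²/(2·1) − β²/(2·2) + const.
Setting the derivative to zero: Σxᵢ(yᵢ − βxᵢ)/1 − β/2 = 0, so β = Σxᵢyᵢ / (Σxᵢ² + σ²/τ²).
Σxᵢyᵢ = 5·6 + 1·0 + 3·3 = 39; Σxᵢ² = 35; σ²/τ² = 0.5.
β̂_MAP = 39 / (35 + 0.5) = 39/35.5 ≈ 1.099.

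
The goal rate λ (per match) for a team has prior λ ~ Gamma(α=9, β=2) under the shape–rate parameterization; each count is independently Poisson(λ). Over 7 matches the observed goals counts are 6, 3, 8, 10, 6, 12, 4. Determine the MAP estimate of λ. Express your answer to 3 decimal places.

Σxᵢ = 6+3+8+10+6+12+4 = 49, with n = 7.
Posterior ∝ λ^8e^(−2λ) · λ^49e^(−7λ) = λ^57e^(−9λ), i.e. Gamma(shape=58, rate=9).
The mode of a Gamma(a, b) with a ≥ 1 (shape–rate) is (a−1)/b = 57/9 ≈ 6.333.

λ̂_MAP = 6.333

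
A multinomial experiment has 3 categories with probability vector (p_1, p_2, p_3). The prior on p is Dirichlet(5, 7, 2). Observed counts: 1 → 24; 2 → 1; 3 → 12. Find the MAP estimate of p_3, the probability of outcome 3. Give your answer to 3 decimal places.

The posterior is Dirichlet(αᵢ + nᵢ) = Dirichlet(29, 8, 14).
For a Dirichlet(a₁,…,a_K) with all aᵢ > 1, the mode has j-th component (aⱼ − 1)/(Σaᵢ − K).
Here Σaᵢ = 51 and K = 3, so p_3 = (14 − 1)/(51 − 3) = 13/48 ≈ 0.271.

MAP estimate: 0.271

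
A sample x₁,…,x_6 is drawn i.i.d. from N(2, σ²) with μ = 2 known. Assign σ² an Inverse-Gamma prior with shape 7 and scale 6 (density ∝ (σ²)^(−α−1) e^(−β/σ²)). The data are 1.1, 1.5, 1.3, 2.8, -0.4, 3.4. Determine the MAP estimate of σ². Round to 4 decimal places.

Sum of squared deviations about the known mean: SS = (1.1−2)² + (1.5−2)² + (1.3−2)² + (2.8−2)² + (-0.4−2)² + (3.4−2)² = 9.91.
The Normal likelihood contributes (σ²)^(−n/2) exp(−SS/(2σ²)), so the posterior is Inverse-Gamma(α + n/2, β + SS/2) = Inverse-Gamma(10, 10.955).
The mode of Inverse-Gamma(a, b) is b/(a+1) = 10.955/11 ≈ 0.9959.

σ̂²_MAP = 0.9959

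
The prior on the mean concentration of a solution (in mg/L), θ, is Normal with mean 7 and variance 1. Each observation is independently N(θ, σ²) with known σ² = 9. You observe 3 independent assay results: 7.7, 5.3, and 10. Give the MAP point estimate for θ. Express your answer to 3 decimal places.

θ̂_MAP = 7.167

n = 3; x̄ = (7.7 + 5.3 + 10)/3 = 23/3 = 23/3 ≈ 7.6667.
For a Normal prior and Normal likelihood with known variance, the posterior is Normal; its mode equals its mean, the precision-weighted average.
Prior precision 1/σ₀² = 1/1 = 1; data precision n/σ² = 3/9 = 1/3.
θ̂ = (1·7 + (1/3)·(23/3)) / (1 + 1/3) = (86/9)/(4/3) = 43/6 ≈ 7.167.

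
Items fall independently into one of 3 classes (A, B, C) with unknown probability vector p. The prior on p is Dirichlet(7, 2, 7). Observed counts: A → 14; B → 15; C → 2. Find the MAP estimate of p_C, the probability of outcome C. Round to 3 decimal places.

The posterior is Dirichlet(αᵢ + nᵢ) = Dirichlet(21, 17, 9).
For a Dirichlet(a₁,…,a_K) with all aᵢ > 1, the mode has j-th component (aⱼ − 1)/(Σaᵢ − K).
Here Σaᵢ = 47 and K = 3, so p_C = (9 − 1)/(47 − 3) = 8/44 ≈ 0.182.

MAP estimate of p_C = 0.182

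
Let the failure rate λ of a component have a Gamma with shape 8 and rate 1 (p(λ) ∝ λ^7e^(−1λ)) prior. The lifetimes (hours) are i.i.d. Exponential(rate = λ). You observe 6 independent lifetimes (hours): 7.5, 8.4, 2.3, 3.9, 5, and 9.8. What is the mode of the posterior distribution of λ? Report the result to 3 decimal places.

λ̂_MAP = 0.343

The Exponential(rate=λ) likelihood is ∝ λ^n e^(−λΣtᵢ). Here n = 6 and Σtᵢ = 7.5 + 8.4 + 2.3 + 3.9 + 5 + 9.8 = 36.9.
Posterior ∝ λ^7e^(−1λ) · λ^6e^(−36.9λ) = λ^13e^(−37.9λ), i.e. Gamma(14, 37.9).
Mode = (a−1)/b = 13/37.9 ≈ 0.343.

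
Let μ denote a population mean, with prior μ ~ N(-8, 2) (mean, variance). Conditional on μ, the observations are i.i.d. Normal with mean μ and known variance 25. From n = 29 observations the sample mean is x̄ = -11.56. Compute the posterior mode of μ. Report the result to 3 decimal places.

μ̂_MAP = -10.488

n = 29, x̄ = -11.56.
For a Normal prior and Normal likelihood with known variance, the posterior is Normal; its mode equals its mean, the precision-weighted average.
Prior precision 1/σ₀² = 1/2 = 0.5; data precision n/σ² = 29/25 = 1.16.
μ̂ = (0.5·(-8) + 1.16·(-11.56)) / (0.5 + 1.16) = (-17.4096)/1.66 = -21762/2075 ≈ -10.488.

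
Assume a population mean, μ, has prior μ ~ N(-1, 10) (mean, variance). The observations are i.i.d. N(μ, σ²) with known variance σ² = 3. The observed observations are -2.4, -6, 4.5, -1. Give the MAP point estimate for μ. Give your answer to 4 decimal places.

μ̂_MAP = -1.2093

n = 4; x̄ = ((-2.4) + (-6) + 4.5 + (-1))/4 = -4.9/4 = -1.225.
For a Normal prior and Normal likelihood with known variance, the posterior is Normal; its mode equals its mean, the precision-weighted average.
Prior precision 1/σ₀² = 1/10 = 0.1; data precision n/σ² = 4/3.
μ̂ = (0.1·(-1) + (4/3)·(-1.225)) / (0.1 + 4/3) = (-26/15)/(43/30) = -52/43 ≈ -1.2093.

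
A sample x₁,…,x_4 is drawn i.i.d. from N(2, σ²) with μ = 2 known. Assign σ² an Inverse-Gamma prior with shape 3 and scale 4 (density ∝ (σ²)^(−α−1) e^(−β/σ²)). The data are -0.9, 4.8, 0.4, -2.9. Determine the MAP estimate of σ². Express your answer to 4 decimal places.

Sum of squared deviations about the known mean: SS = (-0.9−2)² + (4.8−2)² + (0.4−2)² + (-2.9−2)² = 42.82.
The Normal likelihood contributes (σ²)^(−n/2) exp(−SS/(2σ²)), so the posterior is Inverse-Gamma(α + n/2, β + SS/2) = Inverse-Gamma(5, 25.41).
The mode of Inverse-Gamma(a, b) is b/(a+1) = 25.41/6 ≈ 4.2350.

σ̂²_MAP = 4.2350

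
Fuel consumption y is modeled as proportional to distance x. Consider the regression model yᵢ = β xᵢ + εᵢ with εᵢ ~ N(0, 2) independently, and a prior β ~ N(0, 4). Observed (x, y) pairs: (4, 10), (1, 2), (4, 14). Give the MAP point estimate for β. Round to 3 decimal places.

log p(β | y) = −Σ(yᵢ − βxᵢ)²/(2·2) − β²/(2·4) + const.
Setting the derivative to zero: Σxᵢ(yᵢ − βxᵢ)/2 − β/4 = 0, so β = Σxᵢyᵢ / (Σxᵢ² + σ²/τ²).
Σxᵢyᵢ = 4·10 + 1·2 + 4·14 = 98; Σxᵢ² = 33; σ²/τ² = 0.5.
β̂_MAP = 98 / (33 + 0.5) = 98/33.5 ≈ 2.925.

β̂_MAP = 2.925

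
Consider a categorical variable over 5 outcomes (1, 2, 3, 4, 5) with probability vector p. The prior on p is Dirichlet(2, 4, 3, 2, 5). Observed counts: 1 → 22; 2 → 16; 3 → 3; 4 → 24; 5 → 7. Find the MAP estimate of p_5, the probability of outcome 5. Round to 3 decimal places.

MAP estimate: 0.133

The posterior is Dirichlet(αᵢ + nᵢ) = Dirichlet(24, 20, 6, 26, 12).
For a Dirichlet(a₁,…,a_K) with all aᵢ > 1, the mode has j-th component (aⱼ − 1)/(Σaᵢ − K).
Here Σaᵢ = 88 and K = 5, so p_5 = (12 − 1)/(88 − 5) = 11/83 ≈ 0.133.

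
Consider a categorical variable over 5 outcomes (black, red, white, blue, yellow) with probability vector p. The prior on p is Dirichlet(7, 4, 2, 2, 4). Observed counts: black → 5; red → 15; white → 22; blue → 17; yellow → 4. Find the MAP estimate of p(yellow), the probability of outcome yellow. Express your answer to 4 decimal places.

The posterior is Dirichlet(αᵢ + nᵢ) = Dirichlet(12, 19, 24, 19, 8).
For a Dirichlet(a₁,…,a_K) with all aᵢ > 1, the mode has j-th component (aⱼ − 1)/(Σaᵢ − K).
Here Σaᵢ = 82 and K = 5, so p(yellow) = (8 − 1)/(82 − 5) = 7/77 ≈ 0.0909.

MAP estimate of p(yellow) = 0.0909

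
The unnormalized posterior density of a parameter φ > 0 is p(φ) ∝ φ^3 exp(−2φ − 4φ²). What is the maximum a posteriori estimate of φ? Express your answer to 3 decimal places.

ℓ'(φ) = 3/φ − 2 − 8φ. Setting this to zero and multiplying by φ: 8φ² + 2φ − 3 = 0.
φ = (−2 + √(2² + 4·8·3)) / (2·8) = (−2 + √100) / 16 = (−2 + 10)/16 = 1/2.
ℓ''(φ) = −3/φ² − 8 < 0, confirming a maximum.

φ̂_MAP = 0.500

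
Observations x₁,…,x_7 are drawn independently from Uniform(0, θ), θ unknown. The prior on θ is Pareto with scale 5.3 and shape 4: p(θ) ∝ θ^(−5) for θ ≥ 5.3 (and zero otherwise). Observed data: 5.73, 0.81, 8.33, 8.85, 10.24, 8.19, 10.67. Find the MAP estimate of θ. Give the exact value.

θ̂_MAP = 10.67

The Uniform(0, θ) likelihood is θ^(−n) for θ ≥ max(xᵢ), zero otherwise. Here max(xᵢ) = 10.67.
Posterior ∝ θ^(−5) · θ^(−7) = θ^(−12) on θ ≥ max(5.3, 10.67) = 10.67.
This density is strictly decreasing in θ, so the posterior mode lies at the lower boundary of the support.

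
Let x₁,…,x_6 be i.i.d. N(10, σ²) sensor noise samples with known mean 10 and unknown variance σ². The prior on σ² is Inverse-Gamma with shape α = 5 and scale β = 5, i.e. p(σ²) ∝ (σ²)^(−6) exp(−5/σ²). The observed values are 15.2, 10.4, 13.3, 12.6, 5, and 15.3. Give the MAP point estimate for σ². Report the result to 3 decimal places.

σ̂²_MAP = 5.997

Sum of squared deviations about the known mean: SS = (15.2−10)² + (10.4−10)² + (13.3−10)² + (12.6−10)² + (5−10)² + (15.3−10)² = 97.94.
The Normal likelihood contributes (σ²)^(−n/2) exp(−SS/(2σ²)), so the posterior is Inverse-Gamma(α + n/2, β + SS/2) = Inverse-Gamma(8, 53.97).
The mode of Inverse-Gamma(a, b) is b/(a+1) = 53.97/9 ≈ 5.997.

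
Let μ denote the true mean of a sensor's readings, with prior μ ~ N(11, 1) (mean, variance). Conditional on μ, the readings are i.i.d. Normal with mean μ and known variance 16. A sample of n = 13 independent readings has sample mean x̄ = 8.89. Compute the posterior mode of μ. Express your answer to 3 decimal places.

μ̂_MAP = 10.054

n = 13, x̄ = 8.89.
For a Normal prior and Normal likelihood with known variance, the posterior is Normal; its mode equals its mean, the precision-weighted average.
Prior precision 1/σ₀² = 1/1 = 1; data precision n/σ² = 13/16 = 0.8125.
μ̂ = (1·11 + 0.8125·8.89) / (1 + 0.8125) = 18.223125/1.8125 = 29157/2900 ≈ 10.054.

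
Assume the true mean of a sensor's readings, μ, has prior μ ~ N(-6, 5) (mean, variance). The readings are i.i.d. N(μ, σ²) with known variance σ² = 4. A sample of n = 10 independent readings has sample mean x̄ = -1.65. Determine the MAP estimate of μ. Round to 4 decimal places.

n = 10, x̄ = -1.65.
For a Normal prior and Normal likelihood with known variance, the posterior is Normal; its mode equals its mean, the precision-weighted average.
Prior precision 1/σ₀² = 1/5 = 0.2; data precision n/σ² = 10/4 = 2.5.
μ̂ = (0.2·(-6) + 2.5·(-1.65)) / (0.2 + 2.5) = (-5.325)/2.7 = -71/36 ≈ -1.9722.

μ̂_MAP = -1.9722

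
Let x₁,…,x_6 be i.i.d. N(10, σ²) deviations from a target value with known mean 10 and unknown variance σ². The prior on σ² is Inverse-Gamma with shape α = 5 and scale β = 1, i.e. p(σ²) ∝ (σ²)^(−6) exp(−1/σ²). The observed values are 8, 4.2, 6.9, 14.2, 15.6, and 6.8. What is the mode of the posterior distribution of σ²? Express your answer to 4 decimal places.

Sum of squared deviations about the known mean: SS = (8−10)² + (4.2−10)² + (6.9−10)² + (14.2−10)² + (15.6−10)² + (6.8−10)² = 106.49.
The Normal likelihood contributes (σ²)^(−n/2) exp(−SS/(2σ²)), so the posterior is Inverse-Gamma(α + n/2, β + SS/2) = Inverse-Gamma(8, 54.245).
The mode of Inverse-Gamma(a, b) is b/(a+1) = 54.245/9 ≈ 6.0272.

σ̂²_MAP = 6.0272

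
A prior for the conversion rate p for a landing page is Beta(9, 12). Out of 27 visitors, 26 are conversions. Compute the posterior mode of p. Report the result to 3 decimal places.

Prior: Beta(9, 12).
Data: 26 successes in 27 trials. The binomial likelihood contributes p^26(1−p)^1, so the posterior is Beta(9+26, 12+1) = Beta(35, 13).
For Beta(a, b) with a, b > 1 the mode is (a−1)/(a+b−2) = 34/46 ≈ 0.739.

p̂_MAP = 0.739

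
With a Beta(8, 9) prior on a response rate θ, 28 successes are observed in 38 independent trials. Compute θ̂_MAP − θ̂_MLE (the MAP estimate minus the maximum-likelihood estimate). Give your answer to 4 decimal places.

MAP − MLE = -0.0765

Posterior is Beta(36, 19); MAP = (36−1)/(55−2) = 35/53 ≈ 0.66038.
MLE ignores the prior: θ̂_MLE = k/n = 28/38 ≈ 0.73684.
Difference = 35/53 − 28/38 = -77/1007 ≈ -0.0765.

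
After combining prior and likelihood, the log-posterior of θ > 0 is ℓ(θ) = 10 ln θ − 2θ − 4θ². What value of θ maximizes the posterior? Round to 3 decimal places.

ℓ'(θ) = 10/θ − 2 − 8θ. Setting this to zero and multiplying by θ: 8θ² + 2θ − 10 = 0.
θ = (−2 + √(2² + 4·8·10)) / (2·8) = (−2 + √324) / 16 = (−2 + 18)/16 = 1.
ℓ''(θ) = −10/θ² − 8 < 0, confirming a maximum.

θ̂_MAP = 1.000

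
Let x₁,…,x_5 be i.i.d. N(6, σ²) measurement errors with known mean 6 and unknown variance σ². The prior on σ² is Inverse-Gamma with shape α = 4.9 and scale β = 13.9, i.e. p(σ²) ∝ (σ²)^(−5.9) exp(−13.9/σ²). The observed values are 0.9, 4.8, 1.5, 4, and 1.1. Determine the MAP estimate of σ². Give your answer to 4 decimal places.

Sum of squared deviations about the known mean: SS = (0.9−6)² + (4.8−6)² + (1.5−6)² + (4−6)² + (1.1−6)² = 75.71.
The Normal likelihood contributes (σ²)^(−n/2) exp(−SS/(2σ²)), so the posterior is Inverse-Gamma(α + n/2, β + SS/2) = Inverse-Gamma(7.4, 51.755).
The mode of Inverse-Gamma(a, b) is b/(a+1) = 51.755/8.4 ≈ 6.1613.

σ̂²_MAP = 6.1613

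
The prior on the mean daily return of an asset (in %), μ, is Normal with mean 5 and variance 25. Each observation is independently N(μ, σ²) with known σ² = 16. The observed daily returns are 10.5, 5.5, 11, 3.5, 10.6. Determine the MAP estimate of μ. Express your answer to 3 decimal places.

n = 5; x̄ = (10.5 + 5.5 + 11 + 3.5 + 10.6)/5 = 41.1/5 = 8.22.
For a Normal prior and Normal likelihood with known variance, the posterior is Normal; its mode equals its mean, the precision-weighted average.
Prior precision 1/σ₀² = 1/25 = 0.04; data precision n/σ² = 5/16 = 0.3125.
μ̂ = (0.04·5 + 0.3125·8.22) / (0.04 + 0.3125) = 2.76875/0.3525 = 2215/282 ≈ 7.855.

μ̂_MAP = 7.855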